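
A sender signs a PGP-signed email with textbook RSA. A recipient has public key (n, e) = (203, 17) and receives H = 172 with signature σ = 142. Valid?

yes

Squares mod 203: σ^1≡142, σ^2≡67, σ^4≡23, σ^8≡123, σ^16≡107
17 = 16 + 1, so σ^17 ≡ 107·142 ≡ 172 (mod 203)
σ^17 mod 203 = 172 matches H.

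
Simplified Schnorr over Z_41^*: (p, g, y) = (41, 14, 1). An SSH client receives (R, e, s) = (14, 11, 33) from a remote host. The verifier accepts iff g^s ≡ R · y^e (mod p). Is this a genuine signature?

g^s mod p:
14^2 = 196 ≡ 32
14^4 ≡ 32^2 = 1024 ≡ 40
14^8 ≡ 40^2 = 1600 ≡ 1
14^16 ≡ 1^2 = 1
14^32 ≡ 1^2 = 1
33 = 32 + 1, so 14^33 ≡ 1·14 ≡ 14 (mod 41)
R · y^e mod p:
1^2 = 1
1^4 ≡ 1^2 = 1
1^8 ≡ 1^2 = 1
11 = 8 + 2 + 1, so 1^11 ≡ 1·1·1 ≡ 1 (mod 41)
14·1 = 14 ≡ 14 (mod 41)
14 ≡ 14 (mod 41); signature holds.

genuine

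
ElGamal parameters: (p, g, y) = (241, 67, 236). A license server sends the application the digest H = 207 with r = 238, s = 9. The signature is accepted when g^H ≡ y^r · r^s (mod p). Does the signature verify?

verifies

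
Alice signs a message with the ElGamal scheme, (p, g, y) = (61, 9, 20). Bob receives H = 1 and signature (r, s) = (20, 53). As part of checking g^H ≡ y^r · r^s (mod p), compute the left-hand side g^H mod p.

9^1 mod 61 = 9

9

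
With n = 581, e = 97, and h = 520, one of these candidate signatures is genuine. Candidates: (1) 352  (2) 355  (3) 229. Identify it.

1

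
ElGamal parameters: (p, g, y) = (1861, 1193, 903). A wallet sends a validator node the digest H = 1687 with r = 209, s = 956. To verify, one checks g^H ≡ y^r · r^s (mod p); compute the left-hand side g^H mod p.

941

Squares mod 1861: 1193^1≡1193, 1193^2≡1445, 1193^4≡1844, 1193^8≡289, 1193^16≡1637, 1193^32≡1790, 1193^64≡1319, 1193^128≡1587, 1193^256≡636, 1193^512≡659, 1193^1024≡668
1687 = 1024 + 512 + 128 + 16 + 4 + 2 + 1, so 1193^1687 ≡ 668·659·1587·1637·1844·1445·1193 ≡ 941 (mod 1861)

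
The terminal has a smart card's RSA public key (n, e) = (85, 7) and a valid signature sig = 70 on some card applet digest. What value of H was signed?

60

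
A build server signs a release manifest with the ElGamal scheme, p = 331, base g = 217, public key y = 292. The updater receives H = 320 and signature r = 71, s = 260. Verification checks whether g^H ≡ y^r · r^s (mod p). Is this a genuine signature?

forged

Left side g^H mod p:
Squares mod 331: 217^1≡217, 217^2≡87, 217^4≡287, 217^8≡281, 217^16≡183, 217^32≡58, 217^64≡54, 217^128≡268, 217^256≡328
320 = 256 + 64, so 217^320 ≡ 328·54 ≡ 169 (mod 331)
Right side y^r · r^s mod p:
Squares mod 331: 292^1≡292, 292^2≡197, 292^4≡82, 292^8≡104, 292^16≡224, 292^32≡195, 292^64≡291
71 = 64 + 4 + 2 + 1, so 292^71 ≡ 291·82·197·292 ≡ 217 (mod 331)
Squares mod 331: 71^1≡71, 71^2≡76, 71^4≡149, 71^8≡24, 71^16≡245, 71^32≡114, 71^64≡87, 71^128≡287, 71^256≡281
260 = 256 + 4, so 71^260 ≡ 281·149 ≡ 163 (mod 331)
217·163 = 35371 ≡ 285 (mod 331)
169 ≠ 285, so verification fails.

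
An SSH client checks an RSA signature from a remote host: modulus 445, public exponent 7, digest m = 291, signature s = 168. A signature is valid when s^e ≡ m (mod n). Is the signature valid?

s^2 ≡ 168^2 = 28224 ≡ 189
s^4 ≡ 189^2 = 35721 ≡ 121
7 = 4 + 2 + 1, so s^7 ≡ 121·189·168 ≡ 307 (mod 445)
The recovered value 307 does not match the digest 291.

invalid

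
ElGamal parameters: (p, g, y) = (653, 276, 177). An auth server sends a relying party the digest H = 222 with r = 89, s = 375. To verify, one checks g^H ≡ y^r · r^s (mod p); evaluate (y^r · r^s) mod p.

440

177^2 = 31329 ≡ 638
177^4 ≡ 638^2 = 407044 ≡ 225
177^8 ≡ 225^2 = 50625 ≡ 344
177^16 ≡ 344^2 = 118336 ≡ 143
177^32 ≡ 143^2 = 20449 ≡ 206
177^64 ≡ 206^2 = 42436 ≡ 644
89 = 64 + 16 + 8 + 1, so 177^89 ≡ 644·143·344·177 ≡ 409 (mod 653)
89^2 = 7921 ≡ 85
89^4 ≡ 85^2 = 7225 ≡ 42
89^8 ≡ 42^2 = 1764 ≡ 458
89^16 ≡ 458^2 = 209764 ≡ 151
89^32 ≡ 151^2 = 22801 ≡ 599
89^64 ≡ 599^2 = 358801 ≡ 304
89^128 ≡ 304^2 = 92416 ≡ 343
89^256 ≡ 343^2 = 117649 ≡ 109
375 = 256 + 64 + 32 + 16 + 4 + 2 + 1, so 89^375 ≡ 109·304·599·151·42·85·89 ≡ 223 (mod 653)
y^r · r^s ≡ 409·223 = 91207 ≡ 440 (mod 653)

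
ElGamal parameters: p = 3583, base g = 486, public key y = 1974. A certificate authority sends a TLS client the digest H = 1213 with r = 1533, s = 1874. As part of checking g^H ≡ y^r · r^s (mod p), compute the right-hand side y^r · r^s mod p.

1974^2 = 3896676 ≡ 1955
1974^4 ≡ 1955^2 = 3822025 ≡ 2547
1974^8 ≡ 2547^2 = 6487209 ≡ 1979
1974^16 ≡ 1979^2 = 3916441 ≡ 222
1974^32 ≡ 222^2 = 49284 ≡ 2705
1974^64 ≡ 2705^2 = 7317025 ≡ 539
1974^128 ≡ 539^2 = 290521 ≡ 298
1974^256 ≡ 298^2 = 88804 ≡ 2812
1974^512 ≡ 2812^2 = 7907344 ≡ 3246
1974^1024 ≡ 3246^2 = 10536516 ≡ 2496
1533 = 1024 + 256 + 128 + 64 + 32 + 16 + 8 + 4 + 1, so 1974^1533 ≡ 2496·2812·298·539·2705·222·1979·2547·1974 ≡ 3265 (mod 3583)
1533^2 = 2350089 ≡ 3224
1533^4 ≡ 3224^2 = 10394176 ≡ 3476
1533^8 ≡ 3476^2 = 12082576 ≡ 700
1533^16 ≡ 700^2 = 490000 ≡ 2712
1533^32 ≡ 2712^2 = 7354944 ≡ 2628
1533^64 ≡ 2628^2 = 6906384 ≡ 1943
1533^128 ≡ 1943^2 = 3775249 ≡ 2350
1533^256 ≡ 2350^2 = 5522500 ≡ 1097
1533^512 ≡ 1097^2 = 1203409 ≡ 3104
1533^1024 ≡ 3104^2 = 9634816 ≡ 129
1874 = 1024 + 512 + 256 + 64 + 16 + 2, so 1533^1874 ≡ 129·3104·1097·1943·2712·3224 ≡ 1402 (mod 3583)
y^r · r^s ≡ 3265·1402 = 4577530 ≡ 2039 (mod 3583)

2039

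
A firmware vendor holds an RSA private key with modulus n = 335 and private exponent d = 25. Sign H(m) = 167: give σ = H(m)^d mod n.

122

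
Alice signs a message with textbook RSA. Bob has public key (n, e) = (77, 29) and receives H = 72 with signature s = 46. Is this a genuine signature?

Squares mod 77: s^1≡46, s^2≡37, s^4≡60, s^8≡58, s^16≡53
29 = 16 + 8 + 4 + 1, so s^29 ≡ 53·58·60·46 ≡ 72 (mod 77)
Since 72 equals the digest 72, verification succeeds.

genuine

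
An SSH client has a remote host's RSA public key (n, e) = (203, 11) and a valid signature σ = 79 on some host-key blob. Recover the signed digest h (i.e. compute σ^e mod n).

200

σ^2 ≡ 79^2 = 6241 ≡ 151
σ^4 ≡ 151^2 = 22801 ≡ 65
σ^8 ≡ 65^2 = 4225 ≡ 165
11 = 8 + 2 + 1, so σ^11 ≡ 165·151·79 ≡ 200 (mod 203)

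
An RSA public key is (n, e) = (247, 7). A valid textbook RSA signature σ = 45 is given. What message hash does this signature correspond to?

7

σ^2 ≡ 45^2 = 2025 ≡ 49
σ^4 ≡ 49^2 = 2401 ≡ 178
7 = 4 + 2 + 1, so σ^7 ≡ 178·49·45 ≡ 7 (mod 247)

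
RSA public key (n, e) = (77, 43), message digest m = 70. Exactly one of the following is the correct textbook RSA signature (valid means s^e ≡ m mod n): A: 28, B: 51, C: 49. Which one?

C

Candidate A: 28^43 mod 77 = 7
Candidate B: 51^43 mod 77 = 2
Candidate C: 49^43 mod 77 = 70
  → matches m = 70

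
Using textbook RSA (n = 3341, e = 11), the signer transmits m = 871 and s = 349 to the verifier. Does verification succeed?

fails

s^2 ≡ 349^2 = 121801 ≡ 1525
s^4 ≡ 1525^2 = 2325625 ≡ 289
s^8 ≡ 289^2 = 83521 ≡ 3337
11 = 8 + 2 + 1, so s^11 ≡ 3337·1525·349 ≡ 2658 (mod 3341)
The recovered value 2658 does not match the digest 871.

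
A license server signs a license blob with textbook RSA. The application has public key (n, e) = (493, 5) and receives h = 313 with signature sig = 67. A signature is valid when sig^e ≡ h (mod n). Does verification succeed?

sig^2 ≡ 67^2 = 4489 ≡ 52
sig^4 ≡ 52^2 = 2704 ≡ 239
5 = 4 + 1, so sig^5 ≡ 239·67 ≡ 237 (mod 493)
sig^5 mod 493 = 237, but h = 313.

fails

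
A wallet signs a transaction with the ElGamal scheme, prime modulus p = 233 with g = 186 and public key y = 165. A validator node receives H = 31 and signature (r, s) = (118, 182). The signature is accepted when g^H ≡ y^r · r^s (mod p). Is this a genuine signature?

Left side g^H mod p:
186^2 = 34596 ≡ 112
186^4 ≡ 112^2 = 12544 ≡ 195
186^8 ≡ 195^2 = 38025 ≡ 46
186^16 ≡ 46^2 = 2116 ≡ 19
31 = 16 + 8 + 4 + 2 + 1, so 186^31 ≡ 19·46·195·112·186 ≡ 146 (mod 233)
Right side y^r · r^s mod p:
165^2 = 27225 ≡ 197
165^4 ≡ 197^2 = 38809 ≡ 131
165^8 ≡ 131^2 = 17161 ≡ 152
165^16 ≡ 152^2 = 23104 ≡ 37
165^32 ≡ 37^2 = 1369 ≡ 204
165^64 ≡ 204^2 = 41616 ≡ 142
118 = 64 + 32 + 16 + 4 + 2, so 165^118 ≡ 142·204·37·131·197 ≡ 36 (mod 233)
118^2 = 13924 ≡ 177
118^4 ≡ 177^2 = 31329 ≡ 107
118^8 ≡ 107^2 = 11449 ≡ 32
118^16 ≡ 32^2 = 1024 ≡ 92
118^32 ≡ 92^2 = 8464 ≡ 76
118^64 ≡ 76^2 = 5776 ≡ 184
118^128 ≡ 184^2 = 33856 ≡ 71
182 = 128 + 32 + 16 + 4 + 2, so 118^182 ≡ 71·76·92·107·177 ≡ 52 (mod 233)
36·52 = 1872 ≡ 8 (mod 233)
146 ≠ 8, so verification fails.

forged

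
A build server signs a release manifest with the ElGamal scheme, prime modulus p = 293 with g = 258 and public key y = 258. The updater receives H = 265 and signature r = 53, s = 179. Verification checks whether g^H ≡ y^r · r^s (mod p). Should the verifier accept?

accept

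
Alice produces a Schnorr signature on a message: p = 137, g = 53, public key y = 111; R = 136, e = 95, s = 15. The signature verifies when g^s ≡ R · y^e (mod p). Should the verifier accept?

g^s mod p:
Squares mod 137: 53^1≡53, 53^2≡69, 53^4≡103, 53^8≡60
15 = 8 + 4 + 2 + 1, so 53^15 ≡ 60·103·69·53 ≡ 55 (mod 137)
R · y^e mod p:
Squares mod 137: 111^1≡111, 111^2≡128, 111^4≡81, 111^8≡122, 111^16≡88, 111^32≡72, 111^64≡115
95 = 64 + 16 + 8 + 4 + 2 + 1, so 111^95 ≡ 115·88·122·81·128·111 ≡ 82 (mod 137)
136·82 = 11152 ≡ 55 (mod 137)
55 ≡ 55 (mod 137); signature holds.

accept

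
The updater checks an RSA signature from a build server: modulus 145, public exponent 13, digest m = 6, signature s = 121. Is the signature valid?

valid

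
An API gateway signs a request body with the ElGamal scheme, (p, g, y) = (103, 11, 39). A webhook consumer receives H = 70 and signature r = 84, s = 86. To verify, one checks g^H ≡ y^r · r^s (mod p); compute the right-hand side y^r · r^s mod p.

39^84 mod 103 = 66
84^86 mod 103 = 50
y^r · r^s ≡ 66·50 = 3300 ≡ 4 (mod 103)

4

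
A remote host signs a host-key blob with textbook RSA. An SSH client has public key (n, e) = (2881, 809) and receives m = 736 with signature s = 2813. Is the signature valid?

s^2 ≡ 2813^2 = 7912969 ≡ 1743
s^4 ≡ 1743^2 = 3038049 ≡ 1475
s^8 ≡ 1475^2 = 2175625 ≡ 470
s^16 ≡ 470^2 = 220900 ≡ 1944
s^32 ≡ 1944^2 = 3779136 ≡ 2145
s^64 ≡ 2145^2 = 4601025 ≡ 68
s^128 ≡ 68^2 = 4624 ≡ 1743
s^256 ≡ 1743^2 = 3038049 ≡ 1475
s^512 ≡ 1475^2 = 2175625 ≡ 470
809 = 512 + 256 + 32 + 8 + 1, so s^809 ≡ 470·1475·2145·470·2813 ≡ 736 (mod 2881)
s^809 mod 2881 = 736 matches m.

valid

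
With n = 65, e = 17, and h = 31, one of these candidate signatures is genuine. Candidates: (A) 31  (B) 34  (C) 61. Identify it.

A

Candidate A: Squares mod 65: 31^1≡31, 31^2≡51, 31^4≡1, 31^8≡1, 31^16≡1; 17 = 16 + 1, so 31^17 ≡ 1·31 ≡ 31 (mod 65)
  → matches h = 31
Candidate B: Squares mod 65: 34^1≡34, 34^2≡51, 34^4≡1, 34^8≡1, 34^16≡1; 17 = 16 + 1, so 34^17 ≡ 1·34 ≡ 34 (mod 65)
Candidate C: Squares mod 65: 61^1≡61, 61^2≡16, 61^4≡61, 61^8≡16, 61^16≡61; 17 = 16 + 1, so 61^17 ≡ 61·61 ≡ 16 (mod 65)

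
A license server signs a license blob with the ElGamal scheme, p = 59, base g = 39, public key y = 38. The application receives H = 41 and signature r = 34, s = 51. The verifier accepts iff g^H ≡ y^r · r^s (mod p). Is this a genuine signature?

forged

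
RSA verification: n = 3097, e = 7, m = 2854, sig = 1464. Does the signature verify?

does not verify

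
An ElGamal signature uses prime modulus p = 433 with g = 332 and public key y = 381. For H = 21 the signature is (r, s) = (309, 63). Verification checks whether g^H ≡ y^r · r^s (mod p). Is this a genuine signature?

genuine

Left side g^H mod p:
332^2 = 110224 ≡ 242
332^4 ≡ 242^2 = 58564 ≡ 109
332^8 ≡ 109^2 = 11881 ≡ 190
332^16 ≡ 190^2 = 36100 ≡ 161
21 = 16 + 4 + 1, so 332^21 ≡ 161·109·332 ≡ 253 (mod 433)
Right side y^r · r^s mod p:
381^2 = 145161 ≡ 106
381^4 ≡ 106^2 = 11236 ≡ 411
381^8 ≡ 411^2 = 168921 ≡ 51
381^16 ≡ 51^2 = 2601 ≡ 3
381^32 ≡ 3^2 = 9
381^64 ≡ 9^2 = 81
381^128 ≡ 81^2 = 6561 ≡ 66
381^256 ≡ 66^2 = 4356 ≡ 26
309 = 256 + 32 + 16 + 4 + 1, so 381^309 ≡ 26·9·3·411·381 ≡ 306 (mod 433)
309^2 = 95481 ≡ 221
309^4 ≡ 221^2 = 48841 ≡ 345
309^8 ≡ 345^2 = 119025 ≡ 383
309^16 ≡ 383^2 = 146689 ≡ 335
309^32 ≡ 335^2 = 112225 ≡ 78
63 = 32 + 16 + 8 + 4 + 2 + 1, so 309^63 ≡ 78·335·383·345·221·309 ≡ 356 (mod 433)
306·356 = 108936 ≡ 253 (mod 433)
253 ≡ 253 (mod 433), so the signature is genuine.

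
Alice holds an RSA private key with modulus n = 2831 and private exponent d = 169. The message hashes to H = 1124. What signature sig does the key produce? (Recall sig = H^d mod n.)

2339

H^2 ≡ 1124^2 = 1263376 ≡ 750
H^4 ≡ 750^2 = 562500 ≡ 1962
H^8 ≡ 1962^2 = 3849444 ≡ 2115
H^16 ≡ 2115^2 = 4473225 ≡ 245
H^32 ≡ 245^2 = 60025 ≡ 574
H^64 ≡ 574^2 = 329476 ≡ 1080
H^128 ≡ 1080^2 = 1166400 ≡ 28
169 = 128 + 32 + 8 + 1, so H^169 ≡ 28·574·2115·1124 ≡ 2339 (mod 2831)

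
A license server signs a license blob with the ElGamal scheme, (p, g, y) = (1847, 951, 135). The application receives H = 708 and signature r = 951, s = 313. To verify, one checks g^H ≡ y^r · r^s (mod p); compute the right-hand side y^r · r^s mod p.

1339

135^2 = 18225 ≡ 1602
135^4 ≡ 1602^2 = 2566404 ≡ 921
135^8 ≡ 921^2 = 848241 ≡ 468
135^16 ≡ 468^2 = 219024 ≡ 1078
135^32 ≡ 1078^2 = 1162084 ≡ 321
135^64 ≡ 321^2 = 103041 ≡ 1456
135^128 ≡ 1456^2 = 2119936 ≡ 1427
135^256 ≡ 1427^2 = 2036329 ≡ 935
135^512 ≡ 935^2 = 874225 ≡ 594
951 = 512 + 256 + 128 + 32 + 16 + 4 + 2 + 1, so 135^951 ≡ 594·935·1427·321·1078·921·1602·135 ≡ 1606 (mod 1847)
951^2 = 904401 ≡ 1218
951^4 ≡ 1218^2 = 1483524 ≡ 383
951^8 ≡ 383^2 = 146689 ≡ 776
951^16 ≡ 776^2 = 602176 ≡ 54
951^32 ≡ 54^2 = 2916 ≡ 1069
951^64 ≡ 1069^2 = 1142761 ≡ 1315
951^128 ≡ 1315^2 = 1729225 ≡ 433
951^256 ≡ 433^2 = 187489 ≡ 942
313 = 256 + 32 + 16 + 8 + 1, so 951^313 ≡ 942·1069·54·776·951 ≡ 301 (mod 1847)
y^r · r^s ≡ 1606·301 = 483406 ≡ 1339 (mod 1847)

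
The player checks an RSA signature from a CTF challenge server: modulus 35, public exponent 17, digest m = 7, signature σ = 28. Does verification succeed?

σ^2 ≡ 28^2 = 784 ≡ 14
σ^4 ≡ 14^2 = 196 ≡ 21
σ^8 ≡ 21^2 = 441 ≡ 21
σ^16 ≡ 21^2 = 441 ≡ 21
17 = 16 + 1, so σ^17 ≡ 21·28 ≡ 28 (mod 35)
σ^17 mod 35 = 28, but m = 7.

fails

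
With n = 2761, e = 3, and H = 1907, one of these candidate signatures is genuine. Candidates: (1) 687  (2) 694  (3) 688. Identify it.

Candidate 1: Squares mod 2761: 687^1≡687, 687^2≡2599; 3 = 2 + 1, so 687^3 ≡ 2599·687 ≡ 1907 (mod 2761)
  → matches H = 1907
Candidate 2: Squares mod 2761: 694^1≡694, 694^2≡1222; 3 = 2 + 1, so 694^3 ≡ 1222·694 ≡ 441 (mod 2761)
Candidate 3: Squares mod 2761: 688^1≡688, 688^2≡1213; 3 = 2 + 1, so 688^3 ≡ 1213·688 ≡ 722 (mod 2761)

1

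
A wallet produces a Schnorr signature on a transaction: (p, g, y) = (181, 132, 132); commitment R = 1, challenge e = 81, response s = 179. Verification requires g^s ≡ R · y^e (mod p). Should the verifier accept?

reject

g^s mod p:
Squares mod 181: 132^1≡132, 132^2≡48, 132^4≡132, 132^8≡48, 132^16≡132, 132^32≡48, 132^64≡132, 132^128≡48
179 = 128 + 32 + 16 + 2 + 1, so 132^179 ≡ 48·48·132·48·132 ≡ 48 (mod 181)
R · y^e mod p:
Squares mod 181: 132^1≡132, 132^2≡48, 132^4≡132, 132^8≡48, 132^16≡132, 132^32≡48, 132^64≡132
81 = 64 + 16 + 1, so 132^81 ≡ 132·132·132 ≡ 1 (mod 181)
1·1 = 1 ≡ 1 (mod 181)
48 ≠ 1; the check fails.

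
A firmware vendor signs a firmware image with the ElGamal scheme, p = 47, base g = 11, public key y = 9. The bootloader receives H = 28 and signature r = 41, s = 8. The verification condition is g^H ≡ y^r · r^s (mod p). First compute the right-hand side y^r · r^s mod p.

Squares mod 47: 9^1≡9, 9^2≡34, 9^4≡28, 9^8≡32, 9^16≡37, 9^32≡6
41 = 32 + 8 + 1, so 9^41 ≡ 6·32·9 ≡ 36 (mod 47)
Squares mod 47: 41^1≡41, 41^2≡36, 41^4≡27, 41^8≡24
41^8 ≡ 24 (mod 47)
y^r · r^s ≡ 36·24 = 864 ≡ 18 (mod 47)

18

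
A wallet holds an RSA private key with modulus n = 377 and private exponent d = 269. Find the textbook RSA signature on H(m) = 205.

108

Squares mod 377: (H(m))^1≡205, (H(m))^2≡178, (H(m))^4≡16, (H(m))^8≡256, (H(m))^16≡315, (H(m))^32≡74, (H(m))^64≡198, (H(m))^128≡373, (H(m))^256≡16
269 = 256 + 8 + 4 + 1, so (H(m))^269 ≡ 16·256·16·205 ≡ 108 (mod 377)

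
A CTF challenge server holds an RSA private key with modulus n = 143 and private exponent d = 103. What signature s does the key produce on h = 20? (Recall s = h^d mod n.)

h^2 ≡ 20^2 = 400 ≡ 114
h^4 ≡ 114^2 = 12996 ≡ 126
h^8 ≡ 126^2 = 15876 ≡ 3
h^16 ≡ 3^2 = 9
h^32 ≡ 9^2 = 81
h^64 ≡ 81^2 = 6561 ≡ 126
103 = 64 + 32 + 4 + 2 + 1, so h^103 ≡ 126·81·126·114·20 ≡ 58 (mod 143)

58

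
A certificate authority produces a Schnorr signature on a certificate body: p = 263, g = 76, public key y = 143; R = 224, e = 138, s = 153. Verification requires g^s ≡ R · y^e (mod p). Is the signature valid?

g^s mod p:
76^2 = 5776 ≡ 253
76^4 ≡ 253^2 = 64009 ≡ 100
76^8 ≡ 100^2 = 10000 ≡ 6
76^16 ≡ 6^2 = 36
76^32 ≡ 36^2 = 1296 ≡ 244
76^64 ≡ 244^2 = 59536 ≡ 98
76^128 ≡ 98^2 = 9604 ≡ 136
153 = 128 + 16 + 8 + 1, so 76^153 ≡ 136·36·6·76 ≡ 232 (mod 263)
R · y^e mod p:
143^2 = 20449 ≡ 198
143^4 ≡ 198^2 = 39204 ≡ 17
143^8 ≡ 17^2 = 289 ≡ 26
143^16 ≡ 26^2 = 676 ≡ 150
143^32 ≡ 150^2 = 22500 ≡ 145
143^64 ≡ 145^2 = 21025 ≡ 248
143^128 ≡ 248^2 = 61504 ≡ 225
138 = 128 + 8 + 2, so 143^138 ≡ 225·26·198 ≡ 48 (mod 263)
224·48 = 10752 ≡ 232 (mod 263)
232 ≡ 232 (mod 263); signature holds.

valid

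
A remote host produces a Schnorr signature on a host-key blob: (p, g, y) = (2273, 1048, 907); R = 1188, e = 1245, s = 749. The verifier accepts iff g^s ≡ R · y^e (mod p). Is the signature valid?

valid

g^s mod p:
Squares mod 2273: 1048^1≡1048, 1048^2≡445, 1048^4≡274, 1048^8≡67, 1048^16≡2216, 1048^32≡976, 1048^64≡189, 1048^128≡1626, 1048^256≡377, 1048^512≡1203
749 = 512 + 128 + 64 + 32 + 8 + 4 + 1, so 1048^749 ≡ 1203·1626·189·976·67·274·1048 ≡ 1824 (mod 2273)
R · y^e mod p:
Squares mod 2273: 907^1≡907, 907^2≡2096, 907^4≡1780, 907^8≡2111, 907^16≡1241, 907^32≡1260, 907^64≡1046, 907^128≡803, 907^256≡1550, 907^512≡2212, 907^1024≡1448
1245 = 1024 + 128 + 64 + 16 + 8 + 4 + 1, so 907^1245 ≡ 1448·803·1046·1241·2111·1780·907 ≡ 874 (mod 2273)
1188·874 = 1038312 ≡ 1824 (mod 2273)
1824 ≡ 1824 (mod 2273); signature holds.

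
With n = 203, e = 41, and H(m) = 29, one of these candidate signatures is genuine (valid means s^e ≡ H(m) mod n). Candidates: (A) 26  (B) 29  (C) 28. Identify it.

Candidate A: Squares mod 203: 26^1≡26, 26^2≡67, 26^4≡23, 26^8≡123, 26^16≡107, 26^32≡81; 41 = 32 + 8 + 1, so 26^41 ≡ 81·123·26 ≡ 10 (mod 203)
Candidate B: Squares mod 203: 29^1≡29, 29^2≡29, 29^4≡29, 29^8≡29, 29^16≡29, 29^32≡29; 41 = 32 + 8 + 1, so 29^41 ≡ 29·29·29 ≡ 29 (mod 203)
  → matches H(m) = 29
Candidate C: Squares mod 203: 28^1≡28, 28^2≡175, 28^4≡175, 28^8≡175, 28^16≡175, 28^32≡175; 41 = 32 + 8 + 1, so 28^41 ≡ 175·175·28 ≡ 28 (mod 203)

B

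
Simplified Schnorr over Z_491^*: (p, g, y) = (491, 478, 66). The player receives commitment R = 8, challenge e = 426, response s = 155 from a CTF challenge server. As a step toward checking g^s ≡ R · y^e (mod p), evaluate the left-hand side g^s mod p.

478^2 = 228484 ≡ 169
478^4 ≡ 169^2 = 28561 ≡ 83
478^8 ≡ 83^2 = 6889 ≡ 15
478^16 ≡ 15^2 = 225
478^32 ≡ 225^2 = 50625 ≡ 52
478^64 ≡ 52^2 = 2704 ≡ 249
478^128 ≡ 249^2 = 62001 ≡ 135
155 = 128 + 16 + 8 + 2 + 1, so 478^155 ≡ 135·225·15·169·478 ≡ 449 (mod 491)

449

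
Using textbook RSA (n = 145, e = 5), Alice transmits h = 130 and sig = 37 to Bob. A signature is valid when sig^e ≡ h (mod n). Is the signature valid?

Squares mod 145: sig^1≡37, sig^2≡64, sig^4≡36
5 = 4 + 1, so sig^5 ≡ 36·37 ≡ 27 (mod 145)
The recovered value 27 does not match the digest 130.

invalid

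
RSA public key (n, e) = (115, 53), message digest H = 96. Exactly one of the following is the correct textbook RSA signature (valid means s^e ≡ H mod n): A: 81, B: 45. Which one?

A

Candidate A: 81^2 = 6561 ≡ 6; 81^4 ≡ 6^2 = 36; 81^8 ≡ 36^2 = 1296 ≡ 31; 81^16 ≡ 31^2 = 961 ≡ 41; 81^32 ≡ 41^2 = 1681 ≡ 71; 53 = 32 + 16 + 4 + 1, so 81^53 ≡ 71·41·36·81 ≡ 96 (mod 115)
  → matches H = 96
Candidate B: 45^2 = 2025 ≡ 70; 45^4 ≡ 70^2 = 4900 ≡ 70; 45^8 ≡ 70^2 = 4900 ≡ 70; 45^16 ≡ 70^2 = 4900 ≡ 70; 45^32 ≡ 70^2 = 4900 ≡ 70; 53 = 32 + 16 + 4 + 1, so 45^53 ≡ 70·70·70·45 ≡ 45 (mod 115)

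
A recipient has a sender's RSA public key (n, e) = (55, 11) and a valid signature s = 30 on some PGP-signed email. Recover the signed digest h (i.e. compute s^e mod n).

s^2 ≡ 30^2 = 900 ≡ 20
s^4 ≡ 20^2 = 400 ≡ 15
s^8 ≡ 15^2 = 225 ≡ 5
11 = 8 + 2 + 1, so s^11 ≡ 5·20·30 ≡ 30 (mod 55)

30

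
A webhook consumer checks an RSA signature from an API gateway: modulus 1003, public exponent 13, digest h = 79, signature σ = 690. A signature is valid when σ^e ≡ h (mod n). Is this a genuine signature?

genuine

σ^2 ≡ 690^2 = 476100 ≡ 678
σ^4 ≡ 678^2 = 459684 ≡ 310
σ^8 ≡ 310^2 = 96100 ≡ 815
13 = 8 + 4 + 1, so σ^13 ≡ 815·310·690 ≡ 79 (mod 1003)
Since 79 equals the digest 79, verification succeeds.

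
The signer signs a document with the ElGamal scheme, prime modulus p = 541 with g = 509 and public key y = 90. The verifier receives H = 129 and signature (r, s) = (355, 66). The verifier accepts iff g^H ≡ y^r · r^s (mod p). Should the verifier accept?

Left side g^H mod p:
509^2 = 259081 ≡ 483
509^4 ≡ 483^2 = 233289 ≡ 118
509^8 ≡ 118^2 = 13924 ≡ 399
509^16 ≡ 399^2 = 159201 ≡ 147
509^32 ≡ 147^2 = 21609 ≡ 510
509^64 ≡ 510^2 = 260100 ≡ 420
509^128 ≡ 420^2 = 176400 ≡ 34
129 = 128 + 1, so 509^129 ≡ 34·509 ≡ 535 (mod 541)
Right side y^r · r^s mod p:
90^2 = 8100 ≡ 526
90^4 ≡ 526^2 = 276676 ≡ 225
90^8 ≡ 225^2 = 50625 ≡ 312
90^16 ≡ 312^2 = 97344 ≡ 505
90^32 ≡ 505^2 = 255025 ≡ 214
90^64 ≡ 214^2 = 45796 ≡ 352
90^128 ≡ 352^2 = 123904 ≡ 15
90^256 ≡ 15^2 = 225
355 = 256 + 64 + 32 + 2 + 1, so 90^355 ≡ 225·352·214·526·90 ≡ 339 (mod 541)
355^2 = 126025 ≡ 513
355^4 ≡ 513^2 = 263169 ≡ 243
355^8 ≡ 243^2 = 59049 ≡ 80
355^16 ≡ 80^2 = 6400 ≡ 449
355^32 ≡ 449^2 = 201601 ≡ 349
355^64 ≡ 349^2 = 121801 ≡ 76
66 = 64 + 2, so 355^66 ≡ 76·513 ≡ 36 (mod 541)
339·36 = 12204 ≡ 302 (mod 541)
535 ≠ 302, so verification fails.

reject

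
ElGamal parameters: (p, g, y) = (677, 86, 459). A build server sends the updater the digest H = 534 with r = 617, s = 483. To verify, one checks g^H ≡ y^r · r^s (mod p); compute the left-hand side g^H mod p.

86^534 mod 677 = 479

479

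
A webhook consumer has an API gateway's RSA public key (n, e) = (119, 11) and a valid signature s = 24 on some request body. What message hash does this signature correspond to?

82

Squares mod 119: s^1≡24, s^2≡100, s^4≡4, s^8≡16
11 = 8 + 2 + 1, so s^11 ≡ 16·100·24 ≡ 82 (mod 119)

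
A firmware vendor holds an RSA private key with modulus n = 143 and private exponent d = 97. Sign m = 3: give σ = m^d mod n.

42

m^2 ≡ 3^2 = 9
m^4 ≡ 9^2 = 81
m^8 ≡ 81^2 = 6561 ≡ 126
m^16 ≡ 126^2 = 15876 ≡ 3
m^32 ≡ 3^2 = 9
m^64 ≡ 9^2 = 81
97 = 64 + 32 + 1, so m^97 ≡ 81·9·3 ≡ 42 (mod 143)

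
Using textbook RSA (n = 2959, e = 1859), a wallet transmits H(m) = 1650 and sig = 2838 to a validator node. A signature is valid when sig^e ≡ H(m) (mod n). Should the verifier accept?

sig^1859 mod 2959 = 1309
The recovered value 1309 does not match the digest 1650.

reject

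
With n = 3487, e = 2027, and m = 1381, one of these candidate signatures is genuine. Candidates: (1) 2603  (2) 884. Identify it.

Candidate 1: Squares mod 3487: 2603^1≡2603, 2603^2≡368, 2603^4≡2918, 2603^8≡2957, 2603^16≡1940, 2603^32≡1127, 2603^64≡861, 2603^128≡2077, 2603^256≡510, 2603^512≡2062, 2603^1024≡1191; 2027 = 1024 + 512 + 256 + 128 + 64 + 32 + 8 + 2 + 1, so 2603^2027 ≡ 1191·2062·510·2077·861·1127·2957·368·2603 ≡ 1381 (mod 3487)
  → matches m = 1381
Candidate 2: Squares mod 3487: 884^1≡884, 884^2≡368, 884^4≡2918, 884^8≡2957, 884^16≡1940, 884^32≡1127, 884^64≡861, 884^128≡2077, 884^256≡510, 884^512≡2062, 884^1024≡1191; 2027 = 1024 + 512 + 256 + 128 + 64 + 32 + 8 + 2 + 1, so 884^2027 ≡ 1191·2062·510·2077·861·1127·2957·368·884 ≡ 2106 (mod 3487)

1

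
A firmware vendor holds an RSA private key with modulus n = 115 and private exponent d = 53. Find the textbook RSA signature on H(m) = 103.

Squares mod 115: (H(m))^1≡103, (H(m))^2≡29, (H(m))^4≡36, (H(m))^8≡31, (H(m))^16≡41, (H(m))^32≡71
53 = 32 + 16 + 4 + 1, so (H(m))^53 ≡ 71·41·36·103 ≡ 88 (mod 115)

88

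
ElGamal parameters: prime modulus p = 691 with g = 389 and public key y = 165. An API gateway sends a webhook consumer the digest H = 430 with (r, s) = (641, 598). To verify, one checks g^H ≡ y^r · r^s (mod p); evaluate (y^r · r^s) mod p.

51

165^2 = 27225 ≡ 276
165^4 ≡ 276^2 = 76176 ≡ 166
165^8 ≡ 166^2 = 27556 ≡ 607
165^16 ≡ 607^2 = 368449 ≡ 146
165^32 ≡ 146^2 = 21316 ≡ 586
165^64 ≡ 586^2 = 343396 ≡ 660
165^128 ≡ 660^2 = 435600 ≡ 270
165^256 ≡ 270^2 = 72900 ≡ 345
165^512 ≡ 345^2 = 119025 ≡ 173
641 = 512 + 128 + 1, so 165^641 ≡ 173·270·165 ≡ 427 (mod 691)
641^2 = 410881 ≡ 427
641^4 ≡ 427^2 = 182329 ≡ 596
641^8 ≡ 596^2 = 355216 ≡ 42
641^16 ≡ 42^2 = 1764 ≡ 382
641^32 ≡ 382^2 = 145924 ≡ 123
641^64 ≡ 123^2 = 15129 ≡ 618
641^128 ≡ 618^2 = 381924 ≡ 492
641^256 ≡ 492^2 = 242064 ≡ 214
641^512 ≡ 214^2 = 45796 ≡ 190
598 = 512 + 64 + 16 + 4 + 2, so 641^598 ≡ 190·618·382·596·427 ≡ 149 (mod 691)
y^r · r^s ≡ 427·149 = 63623 ≡ 51 (mod 691)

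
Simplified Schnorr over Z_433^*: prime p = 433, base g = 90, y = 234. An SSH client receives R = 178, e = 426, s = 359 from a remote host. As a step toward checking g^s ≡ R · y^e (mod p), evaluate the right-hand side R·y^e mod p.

178

234^2 = 54756 ≡ 198
234^4 ≡ 198^2 = 39204 ≡ 234
234^8 ≡ 234^2 = 54756 ≡ 198
234^16 ≡ 198^2 = 39204 ≡ 234
234^32 ≡ 234^2 = 54756 ≡ 198
234^64 ≡ 198^2 = 39204 ≡ 234
234^128 ≡ 234^2 = 54756 ≡ 198
234^256 ≡ 198^2 = 39204 ≡ 234
426 = 256 + 128 + 32 + 8 + 2, so 234^426 ≡ 234·198·198·198·198 ≡ 1 (mod 433)
R · y^e ≡ 178·1 = 178 ≡ 178 (mod 433)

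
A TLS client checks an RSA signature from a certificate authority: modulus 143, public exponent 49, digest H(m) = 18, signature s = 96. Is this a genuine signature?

s^49 mod 143 = 18
s^49 mod 143 = 18 matches H(m).

genuine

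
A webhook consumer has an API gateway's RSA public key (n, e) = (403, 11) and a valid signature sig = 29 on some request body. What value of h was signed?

308

sig^2 ≡ 29^2 = 841 ≡ 35
sig^4 ≡ 35^2 = 1225 ≡ 16
sig^8 ≡ 16^2 = 256
11 = 8 + 2 + 1, so sig^11 ≡ 256·35·29 ≡ 308 (mod 403)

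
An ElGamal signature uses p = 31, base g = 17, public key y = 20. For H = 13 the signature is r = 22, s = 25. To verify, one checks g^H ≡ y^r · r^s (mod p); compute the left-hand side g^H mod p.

3

17^2 = 289 ≡ 10
17^4 ≡ 10^2 = 100 ≡ 7
17^8 ≡ 7^2 = 49 ≡ 18
13 = 8 + 4 + 1, so 17^13 ≡ 18·7·17 ≡ 3 (mod 31)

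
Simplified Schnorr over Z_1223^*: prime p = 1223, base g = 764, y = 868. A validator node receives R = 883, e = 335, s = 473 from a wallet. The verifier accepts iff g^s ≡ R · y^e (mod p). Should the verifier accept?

accept

g^s mod p:
Squares mod 1223: 764^1≡764, 764^2≡325, 764^4≡447, 764^8≡460, 764^16≡21, 764^32≡441, 764^64≡24, 764^128≡576, 764^256≡343
473 = 256 + 128 + 64 + 16 + 8 + 1, so 764^473 ≡ 343·576·24·21·460·764 ≡ 1002 (mod 1223)
R · y^e mod p:
Squares mod 1223: 868^1≡868, 868^2≡56, 868^4≡690, 868^8≡353, 868^16≡1086, 868^32≡424, 868^64≡1218, 868^128≡25, 868^256≡625
335 = 256 + 64 + 8 + 4 + 2 + 1, so 868^335 ≡ 625·1218·353·690·56·868 ≡ 551 (mod 1223)
883·551 = 486533 ≡ 1002 (mod 1223)
1002 ≡ 1002 (mod 1223); signature holds.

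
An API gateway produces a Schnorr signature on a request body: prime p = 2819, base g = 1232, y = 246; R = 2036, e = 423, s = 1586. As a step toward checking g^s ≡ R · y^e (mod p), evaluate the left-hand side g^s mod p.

136

1232^2 = 1517824 ≡ 1202
1232^4 ≡ 1202^2 = 1444804 ≡ 1476
1232^8 ≡ 1476^2 = 2178576 ≡ 2308
1232^16 ≡ 2308^2 = 5326864 ≡ 1773
1232^32 ≡ 1773^2 = 3143529 ≡ 344
1232^64 ≡ 344^2 = 118336 ≡ 2757
1232^128 ≡ 2757^2 = 7601049 ≡ 1025
1232^256 ≡ 1025^2 = 1050625 ≡ 1957
1232^512 ≡ 1957^2 = 3829849 ≡ 1647
1232^1024 ≡ 1647^2 = 2712609 ≡ 731
1586 = 1024 + 512 + 32 + 16 + 2, so 1232^1586 ≡ 731·1647·344·1773·1202 ≡ 136 (mod 2819)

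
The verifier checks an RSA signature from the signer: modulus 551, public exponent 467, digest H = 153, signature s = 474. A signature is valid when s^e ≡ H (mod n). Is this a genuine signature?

Squares mod 551: s^1≡474, s^2≡419, s^4≡343, s^8≡286, s^16≡248, s^32≡343, s^64≡286, s^128≡248, s^256≡343
467 = 256 + 128 + 64 + 16 + 2 + 1, so s^467 ≡ 343·248·286·248·419·474 ≡ 398 (mod 551)
s^467 mod 551 = 398, but H = 153.

forged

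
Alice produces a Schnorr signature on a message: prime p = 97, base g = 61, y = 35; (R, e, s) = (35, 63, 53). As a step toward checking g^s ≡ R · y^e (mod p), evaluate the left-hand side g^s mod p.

35

61^2 = 3721 ≡ 35
61^4 ≡ 35^2 = 1225 ≡ 61
61^8 ≡ 61^2 = 3721 ≡ 35
61^16 ≡ 35^2 = 1225 ≡ 61
61^32 ≡ 61^2 = 3721 ≡ 35
53 = 32 + 16 + 4 + 1, so 61^53 ≡ 35·61·61·61 ≡ 35 (mod 97)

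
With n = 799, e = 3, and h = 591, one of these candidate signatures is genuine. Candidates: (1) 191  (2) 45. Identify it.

1

Candidate 1: Squares mod 799: 191^1≡191, 191^2≡526; 3 = 2 + 1, so 191^3 ≡ 526·191 ≡ 591 (mod 799)
  → matches h = 591
Candidate 2: Squares mod 799: 45^1≡45, 45^2≡427; 3 = 2 + 1, so 45^3 ≡ 427·45 ≡ 39 (mod 799)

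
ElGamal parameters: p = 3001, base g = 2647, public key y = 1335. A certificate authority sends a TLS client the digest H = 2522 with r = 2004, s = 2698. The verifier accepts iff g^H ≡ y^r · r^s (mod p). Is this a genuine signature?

Left side g^H mod p:
2647^2 = 7006609 ≡ 2275
2647^4 ≡ 2275^2 = 5175625 ≡ 1901
2647^8 ≡ 1901^2 = 3613801 ≡ 597
2647^16 ≡ 597^2 = 356409 ≡ 2291
2647^32 ≡ 2291^2 = 5248681 ≡ 2933
2647^64 ≡ 2933^2 = 8602489 ≡ 1623
2647^128 ≡ 1623^2 = 2634129 ≡ 2252
2647^256 ≡ 2252^2 = 5071504 ≡ 2815
2647^512 ≡ 2815^2 = 7924225 ≡ 1585
2647^1024 ≡ 1585^2 = 2512225 ≡ 388
2647^2048 ≡ 388^2 = 150544 ≡ 494
2522 = 2048 + 256 + 128 + 64 + 16 + 8 + 2, so 2647^2522 ≡ 494·2815·2252·1623·2291·597·2275 ≡ 16 (mod 3001)
Right side y^r · r^s mod p:
1335^2 = 1782225 ≡ 2632
1335^4 ≡ 2632^2 = 6927424 ≡ 1116
1335^8 ≡ 1116^2 = 1245456 ≡ 41
1335^16 ≡ 41^2 = 1681
1335^32 ≡ 1681^2 = 2825761 ≡ 1820
1335^64 ≡ 1820^2 = 3312400 ≡ 2297
1335^128 ≡ 2297^2 = 5276209 ≡ 451
1335^256 ≡ 451^2 = 203401 ≡ 2334
1335^512 ≡ 2334^2 = 5447556 ≡ 741
1335^1024 ≡ 741^2 = 549081 ≡ 2899
2004 = 1024 + 512 + 256 + 128 + 64 + 16 + 4, so 1335^2004 ≡ 2899·741·2334·451·2297·1681·1116 ≡ 1116 (mod 3001)
2004^2 = 4016016 ≡ 678
2004^4 ≡ 678^2 = 459684 ≡ 531
2004^8 ≡ 531^2 = 281961 ≡ 2868
2004^16 ≡ 2868^2 = 8225424 ≡ 2684
2004^32 ≡ 2684^2 = 7203856 ≡ 1456
2004^64 ≡ 1456^2 = 2119936 ≡ 1230
2004^128 ≡ 1230^2 = 1512900 ≡ 396
2004^256 ≡ 396^2 = 156816 ≡ 764
2004^512 ≡ 764^2 = 583696 ≡ 1502
2004^1024 ≡ 1502^2 = 2256004 ≡ 2253
2004^2048 ≡ 2253^2 = 5076009 ≡ 1318
2698 = 2048 + 512 + 128 + 8 + 2, so 2004^2698 ≡ 1318·1502·396·2868·678 ≡ 2119 (mod 3001)
1116·2119 = 2364804 ≡ 16 (mod 3001)
16 ≡ 16 (mod 3001), so the signature is genuine.

genuine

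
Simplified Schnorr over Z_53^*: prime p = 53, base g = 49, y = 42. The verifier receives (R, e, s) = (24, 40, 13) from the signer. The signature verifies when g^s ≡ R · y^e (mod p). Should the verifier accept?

accept

g^s mod p:
49^2 = 2401 ≡ 16
49^4 ≡ 16^2 = 256 ≡ 44
49^8 ≡ 44^2 = 1936 ≡ 28
13 = 8 + 4 + 1, so 49^13 ≡ 28·44·49 ≡ 1 (mod 53)
R · y^e mod p:
42^2 = 1764 ≡ 15
42^4 ≡ 15^2 = 225 ≡ 13
42^8 ≡ 13^2 = 169 ≡ 10
42^16 ≡ 10^2 = 100 ≡ 47
42^32 ≡ 47^2 = 2209 ≡ 36
40 = 32 + 8, so 42^40 ≡ 36·10 ≡ 42 (mod 53)
24·42 = 1008 ≡ 1 (mod 53)
1 ≡ 1 (mod 53); signature holds.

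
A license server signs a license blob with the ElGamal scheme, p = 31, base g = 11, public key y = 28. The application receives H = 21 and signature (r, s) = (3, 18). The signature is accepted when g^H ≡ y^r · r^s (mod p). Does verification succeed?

fails

Left side g^H mod p:
Squares mod 31: 11^1≡11, 11^2≡28, 11^4≡9, 11^8≡19, 11^16≡20
21 = 16 + 4 + 1, so 11^21 ≡ 20·9·11 ≡ 27 (mod 31)
Right side y^r · r^s mod p:
Squares mod 31: 28^1≡28, 28^2≡9
3 = 2 + 1, so 28^3 ≡ 9·28 ≡ 4 (mod 31)
Squares mod 31: 3^1≡3, 3^2≡9, 3^4≡19, 3^8≡20, 3^16≡28
18 = 16 + 2, so 3^18 ≡ 28·9 ≡ 4 (mod 31)
4·4 = 16 ≡ 16 (mod 31)
27 ≠ 16, so verification fails.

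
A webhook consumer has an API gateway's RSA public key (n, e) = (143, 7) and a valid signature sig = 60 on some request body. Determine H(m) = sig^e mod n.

sig^2 ≡ 60^2 = 3600 ≡ 25
sig^4 ≡ 25^2 = 625 ≡ 53
7 = 4 + 2 + 1, so sig^7 ≡ 53·25·60 ≡ 135 (mod 143)

135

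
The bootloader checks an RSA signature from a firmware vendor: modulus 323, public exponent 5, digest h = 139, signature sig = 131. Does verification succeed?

passes

Squares mod 323: sig^1≡131, sig^2≡42, sig^4≡149
5 = 4 + 1, so sig^5 ≡ 149·131 ≡ 139 (mod 323)
Since 139 equals the digest 139, verification succeeds.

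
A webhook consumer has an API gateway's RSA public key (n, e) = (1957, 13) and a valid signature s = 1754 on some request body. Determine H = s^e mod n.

707

s^2 ≡ 1754^2 = 3076516 ≡ 112
s^4 ≡ 112^2 = 12544 ≡ 802
s^8 ≡ 802^2 = 643204 ≡ 1308
13 = 8 + 4 + 1, so s^13 ≡ 1308·802·1754 ≡ 707 (mod 1957)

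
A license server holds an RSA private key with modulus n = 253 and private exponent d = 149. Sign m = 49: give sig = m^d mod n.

108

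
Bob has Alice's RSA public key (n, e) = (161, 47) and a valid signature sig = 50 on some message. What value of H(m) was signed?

sig^2 ≡ 50^2 = 2500 ≡ 85
sig^4 ≡ 85^2 = 7225 ≡ 141
sig^8 ≡ 141^2 = 19881 ≡ 78
sig^16 ≡ 78^2 = 6084 ≡ 127
sig^32 ≡ 127^2 = 16129 ≡ 29
47 = 32 + 8 + 4 + 2 + 1, so sig^47 ≡ 29·78·141·85·50 ≡ 64 (mod 161)

64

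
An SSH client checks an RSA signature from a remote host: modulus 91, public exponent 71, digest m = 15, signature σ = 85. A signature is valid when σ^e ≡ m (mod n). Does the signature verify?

verifies

σ^2 ≡ 85^2 = 7225 ≡ 36
σ^4 ≡ 36^2 = 1296 ≡ 22
σ^8 ≡ 22^2 = 484 ≡ 29
σ^16 ≡ 29^2 = 841 ≡ 22
σ^32 ≡ 22^2 = 484 ≡ 29
σ^64 ≡ 29^2 = 841 ≡ 22
71 = 64 + 4 + 2 + 1, so σ^71 ≡ 22·22·36·85 ≡ 15 (mod 91)
15 = m, so the signature checks out.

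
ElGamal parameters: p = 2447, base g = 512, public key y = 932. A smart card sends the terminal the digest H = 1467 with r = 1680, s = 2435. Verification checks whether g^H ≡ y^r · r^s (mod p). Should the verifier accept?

reject

Left side g^H mod p:
Squares mod 2447: 512^1≡512, 512^2≡315, 512^4≡1345, 512^8≡692, 512^16≡1699, 512^32≡1588, 512^64≡1334, 512^128≡587, 512^256≡1989, 512^512≡1769, 512^1024≡2095
1467 = 1024 + 256 + 128 + 32 + 16 + 8 + 2 + 1, so 512^1467 ≡ 2095·1989·587·1588·1699·692·315·512 ≡ 817 (mod 2447)
Right side y^r · r^s mod p:
Squares mod 2447: 932^1≡932, 932^2≡2386, 932^4≡1274, 932^8≡715, 932^16≡2249, 932^32≡52, 932^64≡257, 932^128≡2427, 932^256≡400, 932^512≡945, 932^1024≡2317
1680 = 1024 + 512 + 128 + 16, so 932^1680 ≡ 2317·945·2427·2249 ≡ 2070 (mod 2447)
Squares mod 2447: 1680^1≡1680, 1680^2≡1009, 1680^4≡129, 1680^8≡1959, 1680^16≡785, 1680^32≡2028, 1680^64≡1824, 1680^128≡1503, 1680^256≡428, 1680^512≡2106, 1680^1024≡1272, 1680^2048≡517
2435 = 2048 + 256 + 128 + 2 + 1, so 1680^2435 ≡ 517·428·1503·1009·1680 ≡ 806 (mod 2447)
2070·806 = 1668420 ≡ 2013 (mod 2447)
817 ≠ 2013, so verification fails.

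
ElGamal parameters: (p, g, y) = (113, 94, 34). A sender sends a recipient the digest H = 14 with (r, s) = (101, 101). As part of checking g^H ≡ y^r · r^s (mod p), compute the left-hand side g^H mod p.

69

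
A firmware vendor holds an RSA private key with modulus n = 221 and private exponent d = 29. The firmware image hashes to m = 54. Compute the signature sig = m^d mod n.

m^2 ≡ 54^2 = 2916 ≡ 43
m^4 ≡ 43^2 = 1849 ≡ 81
m^8 ≡ 81^2 = 6561 ≡ 152
m^16 ≡ 152^2 = 23104 ≡ 120
29 = 16 + 8 + 4 + 1, so m^29 ≡ 120·152·81·54 ≡ 97 (mod 221)

97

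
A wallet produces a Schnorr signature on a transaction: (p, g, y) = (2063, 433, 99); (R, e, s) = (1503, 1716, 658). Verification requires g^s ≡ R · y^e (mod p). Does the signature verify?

g^s mod p:
433^2 = 187489 ≡ 1819
433^4 ≡ 1819^2 = 3308761 ≡ 1772
433^8 ≡ 1772^2 = 3139984 ≡ 98
433^16 ≡ 98^2 = 9604 ≡ 1352
433^32 ≡ 1352^2 = 1827904 ≡ 86
433^64 ≡ 86^2 = 7396 ≡ 1207
433^128 ≡ 1207^2 = 1456849 ≡ 371
433^256 ≡ 371^2 = 137641 ≡ 1483
433^512 ≡ 1483^2 = 2199289 ≡ 131
658 = 512 + 128 + 16 + 2, so 433^658 ≡ 131·371·1352·1819 ≡ 443 (mod 2063)
R · y^e mod p:
99^2 = 9801 ≡ 1549
99^4 ≡ 1549^2 = 2399401 ≡ 132
99^8 ≡ 132^2 = 17424 ≡ 920
99^16 ≡ 920^2 = 846400 ≡ 570
99^32 ≡ 570^2 = 324900 ≡ 1009
99^64 ≡ 1009^2 = 1018081 ≡ 1022
99^128 ≡ 1022^2 = 1044484 ≡ 606
99^256 ≡ 606^2 = 367236 ≡ 22
99^512 ≡ 22^2 = 484
99^1024 ≡ 484^2 = 234256 ≡ 1137
1716 = 1024 + 512 + 128 + 32 + 16 + 4, so 99^1716 ≡ 1137·484·606·1009·570·132 ≡ 666 (mod 2063)
1503·666 = 1000998 ≡ 443 (mod 2063)
443 ≡ 443 (mod 2063); signature holds.

verifies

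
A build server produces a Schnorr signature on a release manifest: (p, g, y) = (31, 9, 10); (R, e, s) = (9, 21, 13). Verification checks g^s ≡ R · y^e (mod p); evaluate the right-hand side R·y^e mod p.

18

10^2 = 100 ≡ 7
10^4 ≡ 7^2 = 49 ≡ 18
10^8 ≡ 18^2 = 324 ≡ 14
10^16 ≡ 14^2 = 196 ≡ 10
21 = 16 + 4 + 1, so 10^21 ≡ 10·18·10 ≡ 2 (mod 31)
R · y^e ≡ 9·2 = 18 ≡ 18 (mod 31)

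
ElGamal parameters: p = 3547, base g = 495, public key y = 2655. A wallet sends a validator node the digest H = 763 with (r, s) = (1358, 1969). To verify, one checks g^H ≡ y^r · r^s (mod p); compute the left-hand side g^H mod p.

1784

495^2 = 245025 ≡ 282
495^4 ≡ 282^2 = 79524 ≡ 1490
495^8 ≡ 1490^2 = 2220100 ≡ 3225
495^16 ≡ 3225^2 = 10400625 ≡ 821
495^32 ≡ 821^2 = 674041 ≡ 111
495^64 ≡ 111^2 = 12321 ≡ 1680
495^128 ≡ 1680^2 = 2822400 ≡ 2535
495^256 ≡ 2535^2 = 6426225 ≡ 2608
495^512 ≡ 2608^2 = 6801664 ≡ 2065
763 = 512 + 128 + 64 + 32 + 16 + 8 + 2 + 1, so 495^763 ≡ 2065·2535·1680·111·821·3225·282·495 ≡ 1784 (mod 3547)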